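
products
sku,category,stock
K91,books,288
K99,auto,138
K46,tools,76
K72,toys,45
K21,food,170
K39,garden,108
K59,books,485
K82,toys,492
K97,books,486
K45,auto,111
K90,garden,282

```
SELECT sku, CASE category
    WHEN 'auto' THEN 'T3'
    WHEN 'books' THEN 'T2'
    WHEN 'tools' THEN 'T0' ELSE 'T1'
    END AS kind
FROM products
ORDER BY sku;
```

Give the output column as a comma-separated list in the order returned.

sku=K21: ELSE → T1
sku=K39: ELSE → T1
sku=K45: category='auto' → T3
sku=K46: category='tools' → T0
sku=K59: category='books' → T2
sku=K72: ELSE → T1
sku=K82: ELSE → T1
sku=K90: ELSE → T1
sku=K91: category='books' → T2
sku=K97: category='books' → T2
sku=K99: category='auto' → T3

T1, T1, T3, T0, T2, T1, T1, T1, T2, T2, T3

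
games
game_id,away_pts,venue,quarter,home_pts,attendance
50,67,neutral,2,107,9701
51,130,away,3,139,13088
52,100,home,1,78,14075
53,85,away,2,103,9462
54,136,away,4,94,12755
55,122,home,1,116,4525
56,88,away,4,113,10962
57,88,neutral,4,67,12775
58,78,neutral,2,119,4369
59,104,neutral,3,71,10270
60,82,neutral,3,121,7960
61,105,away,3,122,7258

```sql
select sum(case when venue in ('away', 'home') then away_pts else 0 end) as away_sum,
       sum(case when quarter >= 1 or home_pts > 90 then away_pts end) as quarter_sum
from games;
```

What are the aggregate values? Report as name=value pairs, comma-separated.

[away_sum: venue in ('away', 'home')]
game_id=50: ✗
game_id=51: ✓ → 130
game_id=52: ✓ → 100
game_id=53: ✓ → 85
game_id=54: ✓ → 136
game_id=55: ✓ → 122
game_id=56: ✓ → 88
game_id=57: ✗
game_id=58: ✗
game_id=59: ✗
game_id=60: ✗
game_id=61: ✓ → 105
away_sum = 130 + 100 + 85 + 136 + 122 + 88 + 105 = 766
—
[quarter_sum: quarter >= 1 or home_pts > 90]
game_id=50: ✓ → 67
game_id=51: ✓ → 130
game_id=52: ✓ → 100
game_id=53: ✓ → 85
game_id=54: ✓ → 136
game_id=55: ✓ → 122
game_id=56: ✓ → 88
game_id=57: ✓ → 88
game_id=58: ✓ → 78
game_id=59: ✓ → 104
game_id=60: ✓ → 82
game_id=61: ✓ → 105
quarter_sum = 67 + 130 + 100 + 85 + 136 + 122 + 88 + 88 + 78 + 104 + 82 + 105 = 1185

away_sum=766, quarter_sum=1185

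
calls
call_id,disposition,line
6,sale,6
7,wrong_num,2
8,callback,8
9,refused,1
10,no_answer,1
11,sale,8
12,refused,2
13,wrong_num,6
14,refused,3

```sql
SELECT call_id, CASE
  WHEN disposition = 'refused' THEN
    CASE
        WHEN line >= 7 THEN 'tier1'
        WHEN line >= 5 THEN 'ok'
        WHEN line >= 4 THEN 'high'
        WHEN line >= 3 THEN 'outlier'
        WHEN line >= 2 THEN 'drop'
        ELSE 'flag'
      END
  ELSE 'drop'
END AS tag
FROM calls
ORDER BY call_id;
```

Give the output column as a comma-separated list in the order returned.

call_id=6: disposition='sale' → outer ELSE → drop
call_id=7: disposition='wrong_num' → outer ELSE → drop
call_id=8: disposition='callback' → outer ELSE → drop
call_id=9: disposition='refused' → inner[ELSE] → flag
call_id=10: disposition='no_answer' → outer ELSE → drop
call_id=11: disposition='sale' → outer ELSE → drop
call_id=12: disposition='refused' → inner[line >= 2] → drop
call_id=13: disposition='wrong_num' → outer ELSE → drop
call_id=14: disposition='refused' → inner[line >= 3] → outlier

drop, drop, drop, flag, drop, drop, drop, drop, outlier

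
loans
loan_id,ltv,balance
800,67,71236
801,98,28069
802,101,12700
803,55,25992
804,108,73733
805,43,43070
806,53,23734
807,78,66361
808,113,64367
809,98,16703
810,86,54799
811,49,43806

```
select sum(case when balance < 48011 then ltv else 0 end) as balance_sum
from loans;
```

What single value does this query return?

loan_id=800: ✗
loan_id=801: ✓ → 98
loan_id=802: ✓ → 101
loan_id=803: ✓ → 55
loan_id=804: ✗
loan_id=805: ✓ → 43
loan_id=806: ✓ → 53
loan_id=807: ✗
loan_id=808: ✗
loan_id=809: ✓ → 98
loan_id=810: ✗
loan_id=811: ✓ → 49
balance_sum = 98 + 101 + 55 + 43 + 53 + 98 + 49 = 497

497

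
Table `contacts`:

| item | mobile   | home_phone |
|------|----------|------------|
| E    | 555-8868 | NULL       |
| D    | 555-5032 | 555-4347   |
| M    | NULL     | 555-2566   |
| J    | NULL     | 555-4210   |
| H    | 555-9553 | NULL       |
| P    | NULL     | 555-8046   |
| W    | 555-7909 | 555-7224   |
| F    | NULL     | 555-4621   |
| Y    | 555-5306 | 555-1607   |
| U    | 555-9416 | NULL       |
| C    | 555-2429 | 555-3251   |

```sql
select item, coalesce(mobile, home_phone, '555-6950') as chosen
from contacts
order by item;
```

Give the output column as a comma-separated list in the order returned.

item=C: mobile=555-2429 → 555-2429
item=D: mobile=555-5032 → 555-5032
item=E: mobile=555-8868 → 555-8868
item=F: mobile=NULL, home_phone=555-4621 → 555-4621
item=H: mobile=555-9553 → 555-9553
item=J: mobile=NULL, home_phone=555-4210 → 555-4210
item=M: mobile=NULL, home_phone=555-2566 → 555-2566
item=P: mobile=NULL, home_phone=555-8046 → 555-8046
item=U: mobile=555-9416 → 555-9416
item=W: mobile=555-7909 → 555-7909
item=Y: mobile=555-5306 → 555-5306

555-2429, 555-5032, 555-8868, 555-4621, 555-9553, 555-4210, 555-2566, 555-8046, 555-9416, 555-7909, 555-5306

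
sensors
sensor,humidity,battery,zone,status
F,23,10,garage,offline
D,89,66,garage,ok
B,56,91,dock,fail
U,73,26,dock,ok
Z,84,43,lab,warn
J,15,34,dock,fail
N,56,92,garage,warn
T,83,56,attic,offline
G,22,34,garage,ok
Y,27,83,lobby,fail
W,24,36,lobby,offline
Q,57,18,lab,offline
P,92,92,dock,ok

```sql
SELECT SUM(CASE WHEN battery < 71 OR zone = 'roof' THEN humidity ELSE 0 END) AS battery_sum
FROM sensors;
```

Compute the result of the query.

470

sensor=F: ✓ → 23
sensor=D: ✓ → 89
sensor=B: ✗
sensor=U: ✓ → 73
sensor=Z: ✓ → 84
sensor=J: ✓ → 15
sensor=N: ✗
sensor=T: ✓ → 83
sensor=G: ✓ → 22
sensor=Y: ✗
sensor=W: ✓ → 24
sensor=Q: ✓ → 57
sensor=P: ✗
battery_sum = 23 + 89 + 73 + 84 + 15 + 83 + 22 + 24 + 57 = 470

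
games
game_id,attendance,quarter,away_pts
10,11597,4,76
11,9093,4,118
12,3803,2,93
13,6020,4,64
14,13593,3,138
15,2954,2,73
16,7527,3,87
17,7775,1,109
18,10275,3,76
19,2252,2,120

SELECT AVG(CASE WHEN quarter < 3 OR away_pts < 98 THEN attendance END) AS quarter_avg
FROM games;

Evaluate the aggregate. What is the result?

game_id=10: ✓ → 11597
game_id=11: ✗
game_id=12: ✓ → 3803
game_id=13: ✓ → 6020
game_id=14: ✗
game_id=15: ✓ → 2954
game_id=16: ✓ → 7527
game_id=17: ✓ → 7775
game_id=18: ✓ → 10275
game_id=19: ✓ → 2252
quarter_avg = (11597 + 3803 + 6020 + 2954 + 7527 + 7775 + 10275 + 2252) / 8 = 6525.375

6525.375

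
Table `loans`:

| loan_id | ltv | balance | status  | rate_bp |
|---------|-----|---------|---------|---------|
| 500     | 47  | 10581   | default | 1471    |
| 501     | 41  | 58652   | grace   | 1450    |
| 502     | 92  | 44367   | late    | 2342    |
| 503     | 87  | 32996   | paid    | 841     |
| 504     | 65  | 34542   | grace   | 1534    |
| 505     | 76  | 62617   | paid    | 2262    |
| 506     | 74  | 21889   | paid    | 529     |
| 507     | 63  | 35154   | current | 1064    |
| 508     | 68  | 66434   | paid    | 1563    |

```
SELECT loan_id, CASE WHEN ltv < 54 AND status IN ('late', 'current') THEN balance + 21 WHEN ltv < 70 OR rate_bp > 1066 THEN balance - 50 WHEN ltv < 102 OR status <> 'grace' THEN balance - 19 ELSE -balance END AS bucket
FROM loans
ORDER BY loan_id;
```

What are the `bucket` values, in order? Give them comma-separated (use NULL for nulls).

10531, 58602, 44317, 32977, 34492, 62567, 21870, 35104, 66384

loan_id=500: ltv < 70 OR rate_bp > 1066 → 10531
loan_id=501: ltv < 70 OR rate_bp > 1066 → 58602
loan_id=502: ltv < 70 OR rate_bp > 1066 → 44317
loan_id=503: ltv < 102 OR status <> 'grace' → 32977
loan_id=504: ltv < 70 OR rate_bp > 1066 → 34492
loan_id=505: ltv < 70 OR rate_bp > 1066 → 62567
loan_id=506: ltv < 102 OR status <> 'grace' → 21870
loan_id=507: ltv < 70 OR rate_bp > 1066 → 35104
loan_id=508: ltv < 70 OR rate_bp > 1066 → 66384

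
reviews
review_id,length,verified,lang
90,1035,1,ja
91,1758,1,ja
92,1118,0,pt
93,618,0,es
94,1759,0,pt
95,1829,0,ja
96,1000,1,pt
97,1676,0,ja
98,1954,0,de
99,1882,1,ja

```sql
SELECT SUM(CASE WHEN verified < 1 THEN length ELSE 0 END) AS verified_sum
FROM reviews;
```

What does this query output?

review_id=90: ✗
review_id=91: ✗
review_id=92: ✓ → 1118
review_id=93: ✓ → 618
review_id=94: ✓ → 1759
review_id=95: ✓ → 1829
review_id=96: ✗
review_id=97: ✓ → 1676
review_id=98: ✓ → 1954
review_id=99: ✗
verified_sum = 1118 + 618 + 1759 + 1829 + 1676 + 1954 = 8954

8954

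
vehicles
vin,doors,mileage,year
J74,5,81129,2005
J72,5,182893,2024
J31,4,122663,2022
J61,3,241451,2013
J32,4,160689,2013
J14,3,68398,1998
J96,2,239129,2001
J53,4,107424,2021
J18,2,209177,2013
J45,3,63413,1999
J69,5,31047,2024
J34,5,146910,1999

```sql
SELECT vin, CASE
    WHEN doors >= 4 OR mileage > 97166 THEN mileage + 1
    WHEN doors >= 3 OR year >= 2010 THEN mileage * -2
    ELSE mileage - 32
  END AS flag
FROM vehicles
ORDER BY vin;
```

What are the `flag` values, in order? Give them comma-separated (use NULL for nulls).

-136796, 209178, 122664, 160690, 146911, -126826, 107425, 241452, 31048, 182894, 81130, 239130

vin=J14: doors >= 3 OR year >= 2010 → -136796
vin=J18: doors >= 4 OR mileage > 97166 → 209178
vin=J31: doors >= 4 OR mileage > 97166 → 122664
vin=J32: doors >= 4 OR mileage > 97166 → 160690
vin=J34: doors >= 4 OR mileage > 97166 → 146911
vin=J45: doors >= 3 OR year >= 2010 → -126826
vin=J53: doors >= 4 OR mileage > 97166 → 107425
vin=J61: doors >= 4 OR mileage > 97166 → 241452
vin=J69: doors >= 4 OR mileage > 97166 → 31048
vin=J72: doors >= 4 OR mileage > 97166 → 182894
vin=J74: doors >= 4 OR mileage > 97166 → 81130
vin=J96: doors >= 4 OR mileage > 97166 → 239130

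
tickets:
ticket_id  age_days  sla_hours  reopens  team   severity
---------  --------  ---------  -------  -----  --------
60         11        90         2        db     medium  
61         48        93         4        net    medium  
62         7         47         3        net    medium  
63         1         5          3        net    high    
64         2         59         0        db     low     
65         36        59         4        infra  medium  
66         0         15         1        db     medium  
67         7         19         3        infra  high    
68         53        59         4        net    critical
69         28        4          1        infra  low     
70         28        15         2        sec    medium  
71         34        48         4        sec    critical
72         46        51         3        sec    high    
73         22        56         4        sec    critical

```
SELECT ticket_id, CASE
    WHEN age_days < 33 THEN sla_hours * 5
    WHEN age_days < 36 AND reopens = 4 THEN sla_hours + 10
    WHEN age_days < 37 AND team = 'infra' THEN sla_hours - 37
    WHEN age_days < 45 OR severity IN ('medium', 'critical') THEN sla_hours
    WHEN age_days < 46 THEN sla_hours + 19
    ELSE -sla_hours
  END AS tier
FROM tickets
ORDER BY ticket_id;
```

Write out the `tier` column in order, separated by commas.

450, 93, 235, 25, 295, 22, 75, 95, 59, 20, 75, 58, -51, 280

ticket_id=60: age_days < 33 → 450
ticket_id=61: age_days < 45 OR severity IN ('medium', 'critical') → 93
ticket_id=62: age_days < 33 → 235
ticket_id=63: age_days < 33 → 25
ticket_id=64: age_days < 33 → 295
ticket_id=65: age_days < 37 AND team = 'infra' → 22
ticket_id=66: age_days < 33 → 75
ticket_id=67: age_days < 33 → 95
ticket_id=68: age_days < 45 OR severity IN ('medium', 'critical') → 59
ticket_id=69: age_days < 33 → 20
ticket_id=70: age_days < 33 → 75
ticket_id=71: age_days < 36 AND reopens = 4 → 58
ticket_id=72: ELSE → -51
ticket_id=73: age_days < 33 → 280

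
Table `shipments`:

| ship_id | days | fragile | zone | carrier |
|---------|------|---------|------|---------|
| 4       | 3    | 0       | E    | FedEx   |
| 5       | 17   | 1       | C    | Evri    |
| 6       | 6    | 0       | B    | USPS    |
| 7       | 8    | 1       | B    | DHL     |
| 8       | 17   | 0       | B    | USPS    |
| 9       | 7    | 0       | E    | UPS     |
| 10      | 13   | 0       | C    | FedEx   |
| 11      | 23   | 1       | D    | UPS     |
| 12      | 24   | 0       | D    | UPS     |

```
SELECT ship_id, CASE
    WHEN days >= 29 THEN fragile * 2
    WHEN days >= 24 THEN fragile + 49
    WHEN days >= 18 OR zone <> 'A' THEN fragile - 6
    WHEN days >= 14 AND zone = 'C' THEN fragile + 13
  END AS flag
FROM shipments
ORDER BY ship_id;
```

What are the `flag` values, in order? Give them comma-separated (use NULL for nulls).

-6, -5, -6, -5, -6, -6, -6, -5, 49

ship_id=4: days >= 18 OR zone <> 'A' → -6
ship_id=5: days >= 18 OR zone <> 'A' → -5
ship_id=6: days >= 18 OR zone <> 'A' → -6
ship_id=7: days >= 18 OR zone <> 'A' → -5
ship_id=8: days >= 18 OR zone <> 'A' → -6
ship_id=9: days >= 18 OR zone <> 'A' → -6
ship_id=10: days >= 18 OR zone <> 'A' → -6
ship_id=11: days >= 18 OR zone <> 'A' → -5
ship_id=12: days >= 24 → 49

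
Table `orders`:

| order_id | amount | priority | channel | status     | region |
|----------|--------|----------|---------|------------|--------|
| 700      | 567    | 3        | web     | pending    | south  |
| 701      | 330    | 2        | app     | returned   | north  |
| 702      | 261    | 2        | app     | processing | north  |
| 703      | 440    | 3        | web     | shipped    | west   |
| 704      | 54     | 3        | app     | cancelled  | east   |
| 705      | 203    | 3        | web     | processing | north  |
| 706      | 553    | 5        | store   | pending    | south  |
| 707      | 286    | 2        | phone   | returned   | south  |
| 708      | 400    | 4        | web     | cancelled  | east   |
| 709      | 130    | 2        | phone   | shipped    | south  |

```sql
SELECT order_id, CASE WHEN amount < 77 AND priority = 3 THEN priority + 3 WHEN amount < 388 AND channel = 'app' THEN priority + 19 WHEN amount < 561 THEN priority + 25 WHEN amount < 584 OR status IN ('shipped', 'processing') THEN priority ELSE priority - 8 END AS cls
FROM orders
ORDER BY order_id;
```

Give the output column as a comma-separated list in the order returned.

3, 21, 21, 28, 6, 28, 30, 27, 29, 27

order_id=700: amount < 584 OR status IN ('shipped', 'processing') → 3
order_id=701: amount < 388 AND channel = 'app' → 21
order_id=702: amount < 388 AND channel = 'app' → 21
order_id=703: amount < 561 → 28
order_id=704: amount < 77 AND priority = 3 → 6
order_id=705: amount < 561 → 28
order_id=706: amount < 561 → 30
order_id=707: amount < 561 → 27
order_id=708: amount < 561 → 29
order_id=709: amount < 561 → 27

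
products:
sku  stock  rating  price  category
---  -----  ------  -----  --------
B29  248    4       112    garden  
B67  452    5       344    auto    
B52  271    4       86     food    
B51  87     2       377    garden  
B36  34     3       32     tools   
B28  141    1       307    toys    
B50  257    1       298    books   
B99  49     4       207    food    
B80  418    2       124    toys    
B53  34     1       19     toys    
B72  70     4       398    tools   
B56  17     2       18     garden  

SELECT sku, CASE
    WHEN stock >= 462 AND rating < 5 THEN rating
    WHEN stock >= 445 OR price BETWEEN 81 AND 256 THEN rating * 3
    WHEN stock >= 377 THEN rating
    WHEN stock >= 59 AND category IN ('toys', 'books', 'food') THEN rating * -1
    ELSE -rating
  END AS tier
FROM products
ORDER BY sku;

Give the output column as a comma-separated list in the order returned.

sku=B28: stock >= 59 AND category IN ('toys', 'books', 'food') → -1
sku=B29: stock >= 445 OR price BETWEEN 81 AND 256 → 12
sku=B36: ELSE → -3
sku=B50: stock >= 59 AND category IN ('toys', 'books', 'food') → -1
sku=B51: ELSE → -2
sku=B52: stock >= 445 OR price BETWEEN 81 AND 256 → 12
sku=B53: ELSE → -1
sku=B56: ELSE → -2
sku=B67: stock >= 445 OR price BETWEEN 81 AND 256 → 15
sku=B72: ELSE → -4
sku=B80: stock >= 445 OR price BETWEEN 81 AND 256 → 6
sku=B99: stock >= 445 OR price BETWEEN 81 AND 256 → 12

-1, 12, -3, -1, -2, 12, -1, -2, 15, -4, 6, 12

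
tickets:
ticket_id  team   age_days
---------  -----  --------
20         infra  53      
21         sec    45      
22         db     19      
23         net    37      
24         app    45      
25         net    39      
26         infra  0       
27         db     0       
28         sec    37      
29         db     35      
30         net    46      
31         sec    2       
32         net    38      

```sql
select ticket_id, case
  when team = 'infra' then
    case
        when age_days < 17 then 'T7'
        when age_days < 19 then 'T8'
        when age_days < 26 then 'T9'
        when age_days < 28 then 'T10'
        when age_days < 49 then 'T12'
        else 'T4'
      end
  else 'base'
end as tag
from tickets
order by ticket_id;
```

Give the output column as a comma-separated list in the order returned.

T4, base, base, base, base, base, T7, base, base, base, base, base, base

ticket_id=20: team='infra' → inner[ELSE] → T4
ticket_id=21: team='sec' → outer ELSE → base
ticket_id=22: team='db' → outer ELSE → base
ticket_id=23: team='net' → outer ELSE → base
ticket_id=24: team='app' → outer ELSE → base
ticket_id=25: team='net' → outer ELSE → base
ticket_id=26: team='infra' → inner[age_days < 17] → T7
ticket_id=27: team='db' → outer ELSE → base
ticket_id=28: team='sec' → outer ELSE → base
ticket_id=29: team='db' → outer ELSE → base
ticket_id=30: team='net' → outer ELSE → base
ticket_id=31: team='sec' → outer ELSE → base
ticket_id=32: team='net' → outer ELSE → base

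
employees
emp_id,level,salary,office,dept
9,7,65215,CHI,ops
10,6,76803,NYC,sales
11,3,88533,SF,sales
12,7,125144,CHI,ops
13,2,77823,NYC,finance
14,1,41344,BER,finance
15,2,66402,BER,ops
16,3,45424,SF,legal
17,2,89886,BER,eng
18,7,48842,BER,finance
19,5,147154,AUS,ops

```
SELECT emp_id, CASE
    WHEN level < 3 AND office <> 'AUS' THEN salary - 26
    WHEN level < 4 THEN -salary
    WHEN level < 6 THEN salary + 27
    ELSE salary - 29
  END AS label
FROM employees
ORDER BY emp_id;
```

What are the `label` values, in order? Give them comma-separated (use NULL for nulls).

65186, 76774, -88533, 125115, 77797, 41318, 66376, -45424, 89860, 48813, 147181

emp_id=9: ELSE → 65186
emp_id=10: ELSE → 76774
emp_id=11: level < 4 → -88533
emp_id=12: ELSE → 125115
emp_id=13: level < 3 AND office <> 'AUS' → 77797
emp_id=14: level < 3 AND office <> 'AUS' → 41318
emp_id=15: level < 3 AND office <> 'AUS' → 66376
emp_id=16: level < 4 → -45424
emp_id=17: level < 3 AND office <> 'AUS' → 89860
emp_id=18: ELSE → 48813
emp_id=19: level < 6 → 147181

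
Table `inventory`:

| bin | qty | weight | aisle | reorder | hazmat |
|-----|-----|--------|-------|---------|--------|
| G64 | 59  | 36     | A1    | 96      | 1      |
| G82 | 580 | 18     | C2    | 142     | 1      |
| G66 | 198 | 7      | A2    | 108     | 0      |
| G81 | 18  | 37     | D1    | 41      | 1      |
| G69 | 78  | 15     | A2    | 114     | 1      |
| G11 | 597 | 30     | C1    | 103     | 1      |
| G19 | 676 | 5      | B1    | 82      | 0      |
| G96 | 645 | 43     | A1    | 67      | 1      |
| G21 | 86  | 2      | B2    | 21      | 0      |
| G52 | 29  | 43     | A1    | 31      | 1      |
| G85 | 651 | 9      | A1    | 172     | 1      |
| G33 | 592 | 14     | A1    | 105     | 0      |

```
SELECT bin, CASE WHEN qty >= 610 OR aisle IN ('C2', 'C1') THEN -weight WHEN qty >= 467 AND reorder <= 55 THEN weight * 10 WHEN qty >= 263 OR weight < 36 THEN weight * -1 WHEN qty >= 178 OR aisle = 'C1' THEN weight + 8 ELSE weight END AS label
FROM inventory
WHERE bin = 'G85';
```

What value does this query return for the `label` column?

-9

bin = G85: qty=651, weight=9, aisle=A1, reorder=172, hazmat=1.
qty >= 610 OR aisle IN ('C2', 'C1') → true → -9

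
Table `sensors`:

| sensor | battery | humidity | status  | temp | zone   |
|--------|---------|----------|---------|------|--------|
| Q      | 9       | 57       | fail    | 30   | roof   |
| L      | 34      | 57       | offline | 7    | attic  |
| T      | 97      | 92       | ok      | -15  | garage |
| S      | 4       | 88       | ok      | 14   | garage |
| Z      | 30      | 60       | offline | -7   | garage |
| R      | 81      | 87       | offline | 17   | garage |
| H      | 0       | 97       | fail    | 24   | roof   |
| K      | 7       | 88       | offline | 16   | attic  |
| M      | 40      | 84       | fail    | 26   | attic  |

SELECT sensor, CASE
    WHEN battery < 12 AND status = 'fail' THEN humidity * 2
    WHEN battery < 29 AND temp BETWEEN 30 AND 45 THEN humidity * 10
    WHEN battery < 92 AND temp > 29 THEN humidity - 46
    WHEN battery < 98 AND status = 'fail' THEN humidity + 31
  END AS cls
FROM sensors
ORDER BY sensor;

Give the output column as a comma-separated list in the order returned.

194, NULL, NULL, 115, 114, NULL, NULL, NULL, NULL

sensor=H: battery < 12 AND status = 'fail' → 194
sensor=K: (no match → NULL) → NULL
sensor=L: (no match → NULL) → NULL
sensor=M: battery < 98 AND status = 'fail' → 115
sensor=Q: battery < 12 AND status = 'fail' → 114
sensor=R: (no match → NULL) → NULL
sensor=S: (no match → NULL) → NULL
sensor=T: (no match → NULL) → NULL
sensor=Z: (no match → NULL) → NULL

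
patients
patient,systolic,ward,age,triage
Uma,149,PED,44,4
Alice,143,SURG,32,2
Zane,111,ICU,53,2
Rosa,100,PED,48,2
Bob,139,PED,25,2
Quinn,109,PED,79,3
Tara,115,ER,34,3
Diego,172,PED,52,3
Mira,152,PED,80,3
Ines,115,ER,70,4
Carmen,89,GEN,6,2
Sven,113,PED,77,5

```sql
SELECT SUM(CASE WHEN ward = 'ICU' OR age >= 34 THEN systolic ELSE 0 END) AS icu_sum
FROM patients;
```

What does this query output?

1136

patient=Uma: ✓ → 149
patient=Alice: ✗
patient=Zane: ✓ → 111
patient=Rosa: ✓ → 100
patient=Bob: ✗
patient=Quinn: ✓ → 109
patient=Tara: ✓ → 115
patient=Diego: ✓ → 172
patient=Mira: ✓ → 152
patient=Ines: ✓ → 115
patient=Carmen: ✗
patient=Sven: ✓ → 113
icu_sum = 149 + 111 + 100 + 109 + 115 + 172 + 152 + 115 + 113 = 1136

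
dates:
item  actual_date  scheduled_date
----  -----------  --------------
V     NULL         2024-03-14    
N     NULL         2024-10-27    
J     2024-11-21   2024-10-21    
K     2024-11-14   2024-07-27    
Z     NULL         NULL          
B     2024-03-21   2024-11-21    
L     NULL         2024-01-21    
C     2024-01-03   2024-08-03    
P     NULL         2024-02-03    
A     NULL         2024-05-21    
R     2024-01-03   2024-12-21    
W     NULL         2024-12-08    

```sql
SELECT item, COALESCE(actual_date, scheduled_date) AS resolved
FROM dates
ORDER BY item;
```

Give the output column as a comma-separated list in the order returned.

2024-05-21, 2024-03-21, 2024-01-03, 2024-11-21, 2024-11-14, 2024-01-21, 2024-10-27, 2024-02-03, 2024-01-03, 2024-03-14, 2024-12-08, NULL

item=A: actual_date=NULL, scheduled_date=2024-05-21 → 2024-05-21
item=B: actual_date=2024-03-21 → 2024-03-21
item=C: actual_date=2024-01-03 → 2024-01-03
item=J: actual_date=2024-11-21 → 2024-11-21
item=K: actual_date=2024-11-14 → 2024-11-14
item=L: actual_date=NULL, scheduled_date=2024-01-21 → 2024-01-21
item=N: actual_date=NULL, scheduled_date=2024-10-27 → 2024-10-27
item=P: actual_date=NULL, scheduled_date=2024-02-03 → 2024-02-03
item=R: actual_date=2024-01-03 → 2024-01-03
item=V: actual_date=NULL, scheduled_date=2024-03-14 → 2024-03-14
item=W: actual_date=NULL, scheduled_date=2024-12-08 → 2024-12-08
item=Z: actual_date=NULL, scheduled_date=NULL (all NULL) → NULL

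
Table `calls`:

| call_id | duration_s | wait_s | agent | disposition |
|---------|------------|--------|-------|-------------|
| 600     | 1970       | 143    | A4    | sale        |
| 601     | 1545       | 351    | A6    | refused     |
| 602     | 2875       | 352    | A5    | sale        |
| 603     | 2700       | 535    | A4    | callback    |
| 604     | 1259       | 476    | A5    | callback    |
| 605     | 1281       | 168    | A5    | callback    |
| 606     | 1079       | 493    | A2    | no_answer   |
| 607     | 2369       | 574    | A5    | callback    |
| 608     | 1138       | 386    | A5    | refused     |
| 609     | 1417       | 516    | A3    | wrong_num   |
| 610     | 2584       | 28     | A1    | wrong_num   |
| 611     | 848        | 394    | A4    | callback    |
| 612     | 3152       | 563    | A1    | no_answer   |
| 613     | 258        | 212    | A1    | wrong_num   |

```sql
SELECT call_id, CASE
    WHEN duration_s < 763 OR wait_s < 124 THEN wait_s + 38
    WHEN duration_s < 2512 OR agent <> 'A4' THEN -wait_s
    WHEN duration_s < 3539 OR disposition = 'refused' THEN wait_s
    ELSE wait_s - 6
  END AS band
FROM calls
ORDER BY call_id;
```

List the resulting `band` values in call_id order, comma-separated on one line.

call_id=600: duration_s < 2512 OR agent <> 'A4' → -143
call_id=601: duration_s < 2512 OR agent <> 'A4' → -351
call_id=602: duration_s < 2512 OR agent <> 'A4' → -352
call_id=603: duration_s < 3539 OR disposition = 'refused' → 535
call_id=604: duration_s < 2512 OR agent <> 'A4' → -476
call_id=605: duration_s < 2512 OR agent <> 'A4' → -168
call_id=606: duration_s < 2512 OR agent <> 'A4' → -493
call_id=607: duration_s < 2512 OR agent <> 'A4' → -574
call_id=608: duration_s < 2512 OR agent <> 'A4' → -386
call_id=609: duration_s < 2512 OR agent <> 'A4' → -516
call_id=610: duration_s < 763 OR wait_s < 124 → 66
call_id=611: duration_s < 2512 OR agent <> 'A4' → -394
call_id=612: duration_s < 2512 OR agent <> 'A4' → -563
call_id=613: duration_s < 763 OR wait_s < 124 → 250

-143, -351, -352, 535, -476, -168, -493, -574, -386, -516, 66, -394, -563, 250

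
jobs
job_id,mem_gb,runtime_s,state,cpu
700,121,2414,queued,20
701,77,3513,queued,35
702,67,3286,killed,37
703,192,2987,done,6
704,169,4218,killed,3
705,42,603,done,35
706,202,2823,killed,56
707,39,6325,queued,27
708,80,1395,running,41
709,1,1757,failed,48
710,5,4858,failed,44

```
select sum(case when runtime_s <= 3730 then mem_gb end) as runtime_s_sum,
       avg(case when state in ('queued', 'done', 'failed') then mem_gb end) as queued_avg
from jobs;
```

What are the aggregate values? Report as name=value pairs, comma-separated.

[runtime_s_sum: runtime_s <= 3730]
job_id=700: ✓ → 121
job_id=701: ✓ → 77
job_id=702: ✓ → 67
job_id=703: ✓ → 192
job_id=704: ✗
job_id=705: ✓ → 42
job_id=706: ✓ → 202
job_id=707: ✗
job_id=708: ✓ → 80
job_id=709: ✓ → 1
job_id=710: ✗
runtime_s_sum = 121 + 77 + 67 + 192 + 42 + 202 + 80 + 1 = 782
—
[queued_avg: state in ('queued', 'done', 'failed')]
job_id=700: ✓ → 121
job_id=701: ✓ → 77
job_id=702: ✗
job_id=703: ✓ → 192
job_id=704: ✗
job_id=705: ✓ → 42
job_id=706: ✗
job_id=707: ✓ → 39
job_id=708: ✗
job_id=709: ✓ → 1
job_id=710: ✓ → 5
queued_avg = (121 + 77 + 192 + 42 + 39 + 1 + 5) / 7 = 68.1428571429

runtime_s_sum=782, queued_avg=68.1428571429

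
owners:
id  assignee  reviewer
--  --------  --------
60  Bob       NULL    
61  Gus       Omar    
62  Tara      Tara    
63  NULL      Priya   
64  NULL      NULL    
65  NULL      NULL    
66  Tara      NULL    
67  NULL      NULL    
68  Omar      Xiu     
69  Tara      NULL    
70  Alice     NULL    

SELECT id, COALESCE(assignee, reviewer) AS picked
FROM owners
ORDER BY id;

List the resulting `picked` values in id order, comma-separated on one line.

Bob, Gus, Tara, Priya, NULL, NULL, Tara, NULL, Omar, Tara, Alice

id=60: assignee=Bob → Bob
id=61: assignee=Gus → Gus
id=62: assignee=Tara → Tara
id=63: assignee=NULL, reviewer=Priya → Priya
id=64: assignee=NULL, reviewer=NULL (all NULL) → NULL
id=65: assignee=NULL, reviewer=NULL (all NULL) → NULL
id=66: assignee=Tara → Tara
id=67: assignee=NULL, reviewer=NULL (all NULL) → NULL
id=68: assignee=Omar → Omar
id=69: assignee=Tara → Tara
id=70: assignee=Alice → Alice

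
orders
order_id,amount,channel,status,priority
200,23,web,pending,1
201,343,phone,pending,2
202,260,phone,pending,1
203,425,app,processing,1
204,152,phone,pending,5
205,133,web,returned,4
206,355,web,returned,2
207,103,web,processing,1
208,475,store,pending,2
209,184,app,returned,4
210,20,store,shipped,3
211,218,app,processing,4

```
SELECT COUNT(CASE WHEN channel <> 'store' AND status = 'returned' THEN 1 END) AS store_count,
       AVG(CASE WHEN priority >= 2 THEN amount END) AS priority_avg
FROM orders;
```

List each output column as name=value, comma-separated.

[store_count: channel <> 'store' AND status = 'returned']
order_id=200: ✗
order_id=201: ✗
order_id=202: ✗
order_id=203: ✗
order_id=204: ✗
order_id=205: ✓ → 1
order_id=206: ✓ → 1
order_id=207: ✗
order_id=208: ✗
order_id=209: ✓ → 1
order_id=210: ✗
order_id=211: ✗
store_count = COUNT(1, 1, 1) = 3
—
[priority_avg: priority >= 2]
order_id=200: ✗
order_id=201: ✓ → 343
order_id=202: ✗
order_id=203: ✗
order_id=204: ✓ → 152
order_id=205: ✓ → 133
order_id=206: ✓ → 355
order_id=207: ✗
order_id=208: ✓ → 475
order_id=209: ✓ → 184
order_id=210: ✓ → 20
order_id=211: ✓ → 218
priority_avg = (343 + 152 + 133 + 355 + 475 + 184 + 20 + 218) / 8 = 235

store_count=3, priority_avg=235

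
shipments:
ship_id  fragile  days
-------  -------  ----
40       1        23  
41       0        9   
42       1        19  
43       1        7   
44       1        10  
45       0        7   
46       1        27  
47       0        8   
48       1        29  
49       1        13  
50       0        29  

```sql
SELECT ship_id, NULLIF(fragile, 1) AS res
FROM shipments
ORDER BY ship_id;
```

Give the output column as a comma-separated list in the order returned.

ship_id=40: fragile=1 vs 1: equal → NULL
ship_id=41: fragile=0 vs 1: differ → 0
ship_id=42: fragile=1 vs 1: equal → NULL
ship_id=43: fragile=1 vs 1: equal → NULL
ship_id=44: fragile=1 vs 1: equal → NULL
ship_id=45: fragile=0 vs 1: differ → 0
ship_id=46: fragile=1 vs 1: equal → NULL
ship_id=47: fragile=0 vs 1: differ → 0
ship_id=48: fragile=1 vs 1: equal → NULL
ship_id=49: fragile=1 vs 1: equal → NULL
ship_id=50: fragile=0 vs 1: differ → 0

NULL, 0, NULL, NULL, NULL, 0, NULL, 0, NULL, NULL, 0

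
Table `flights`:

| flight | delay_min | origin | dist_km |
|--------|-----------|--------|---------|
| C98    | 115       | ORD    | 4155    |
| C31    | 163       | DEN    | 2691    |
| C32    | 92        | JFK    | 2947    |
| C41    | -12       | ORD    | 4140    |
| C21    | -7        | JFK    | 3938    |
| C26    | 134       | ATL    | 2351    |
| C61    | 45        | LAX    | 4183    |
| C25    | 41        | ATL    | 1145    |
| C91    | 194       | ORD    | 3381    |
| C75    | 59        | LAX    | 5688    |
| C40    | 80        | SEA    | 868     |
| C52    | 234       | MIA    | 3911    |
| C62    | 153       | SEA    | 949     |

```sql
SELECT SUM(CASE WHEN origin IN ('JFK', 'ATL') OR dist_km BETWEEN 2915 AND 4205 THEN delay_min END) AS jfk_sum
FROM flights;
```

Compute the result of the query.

flight=C98: ✓ → 115
flight=C31: ✗
flight=C32: ✓ → 92
flight=C41: ✓ → -12
flight=C21: ✓ → -7
flight=C26: ✓ → 134
flight=C61: ✓ → 45
flight=C25: ✓ → 41
flight=C91: ✓ → 194
flight=C75: ✗
flight=C40: ✗
flight=C52: ✓ → 234
flight=C62: ✗
jfk_sum = 115 + 92 + -12 + -7 + 134 + 45 + 41 + 194 + 234 = 836

836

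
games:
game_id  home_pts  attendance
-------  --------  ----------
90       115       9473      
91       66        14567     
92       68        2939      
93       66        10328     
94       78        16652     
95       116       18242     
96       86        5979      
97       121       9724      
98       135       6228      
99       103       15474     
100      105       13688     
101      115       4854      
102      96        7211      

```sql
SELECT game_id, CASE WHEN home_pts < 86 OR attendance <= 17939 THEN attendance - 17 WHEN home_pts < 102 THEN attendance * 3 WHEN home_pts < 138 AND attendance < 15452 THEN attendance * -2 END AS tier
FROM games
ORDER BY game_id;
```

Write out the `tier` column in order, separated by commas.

game_id=90: home_pts < 86 OR attendance <= 17939 → 9456
game_id=91: home_pts < 86 OR attendance <= 17939 → 14550
game_id=92: home_pts < 86 OR attendance <= 17939 → 2922
game_id=93: home_pts < 86 OR attendance <= 17939 → 10311
game_id=94: home_pts < 86 OR attendance <= 17939 → 16635
game_id=95: (no match → NULL) → NULL
game_id=96: home_pts < 86 OR attendance <= 17939 → 5962
game_id=97: home_pts < 86 OR attendance <= 17939 → 9707
game_id=98: home_pts < 86 OR attendance <= 17939 → 6211
game_id=99: home_pts < 86 OR attendance <= 17939 → 15457
game_id=100: home_pts < 86 OR attendance <= 17939 → 13671
game_id=101: home_pts < 86 OR attendance <= 17939 → 4837
game_id=102: home_pts < 86 OR attendance <= 17939 → 7194

9456, 14550, 2922, 10311, 16635, NULL, 5962, 9707, 6211, 15457, 13671, 4837, 7194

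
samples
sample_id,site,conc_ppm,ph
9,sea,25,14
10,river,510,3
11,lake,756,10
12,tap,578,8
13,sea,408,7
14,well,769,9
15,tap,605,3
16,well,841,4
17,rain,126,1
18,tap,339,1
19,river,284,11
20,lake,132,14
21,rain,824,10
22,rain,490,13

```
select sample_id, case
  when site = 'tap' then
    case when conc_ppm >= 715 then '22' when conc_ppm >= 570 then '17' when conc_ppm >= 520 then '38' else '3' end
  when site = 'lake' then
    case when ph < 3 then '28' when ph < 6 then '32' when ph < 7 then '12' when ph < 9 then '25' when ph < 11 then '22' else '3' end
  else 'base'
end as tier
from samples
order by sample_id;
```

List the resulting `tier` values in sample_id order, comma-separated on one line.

sample_id=9: site='sea' → outer ELSE → base
sample_id=10: site='river' → outer ELSE → base
sample_id=11: site='lake' → inner[ph < 11] → 22
sample_id=12: site='tap' → inner[conc_ppm >= 570] → 17
sample_id=13: site='sea' → outer ELSE → base
sample_id=14: site='well' → outer ELSE → base
sample_id=15: site='tap' → inner[conc_ppm >= 570] → 17
sample_id=16: site='well' → outer ELSE → base
sample_id=17: site='rain' → outer ELSE → base
sample_id=18: site='tap' → inner[ELSE] → 3
sample_id=19: site='river' → outer ELSE → base
sample_id=20: site='lake' → inner[ELSE] → 3
sample_id=21: site='rain' → outer ELSE → base
sample_id=22: site='rain' → outer ELSE → base

base, base, 22, 17, base, base, 17, base, base, 3, base, 3, base, base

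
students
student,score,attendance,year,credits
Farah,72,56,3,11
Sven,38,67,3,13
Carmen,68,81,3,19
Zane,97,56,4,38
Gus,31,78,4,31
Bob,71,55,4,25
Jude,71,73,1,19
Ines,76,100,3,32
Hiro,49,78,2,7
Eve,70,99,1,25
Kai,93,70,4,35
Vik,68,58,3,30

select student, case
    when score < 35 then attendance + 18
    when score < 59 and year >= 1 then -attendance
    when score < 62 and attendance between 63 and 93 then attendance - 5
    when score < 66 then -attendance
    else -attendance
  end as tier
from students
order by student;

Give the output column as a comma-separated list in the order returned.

-55, -81, -99, -56, 96, -78, -100, -73, -70, -67, -58, -56

student=Bob: ELSE → -55
student=Carmen: ELSE → -81
student=Eve: ELSE → -99
student=Farah: ELSE → -56
student=Gus: score < 35 → 96
student=Hiro: score < 59 and year >= 1 → -78
student=Ines: ELSE → -100
student=Jude: ELSE → -73
student=Kai: ELSE → -70
student=Sven: score < 59 and year >= 1 → -67
student=Vik: ELSE → -58
student=Zane: ELSE → -56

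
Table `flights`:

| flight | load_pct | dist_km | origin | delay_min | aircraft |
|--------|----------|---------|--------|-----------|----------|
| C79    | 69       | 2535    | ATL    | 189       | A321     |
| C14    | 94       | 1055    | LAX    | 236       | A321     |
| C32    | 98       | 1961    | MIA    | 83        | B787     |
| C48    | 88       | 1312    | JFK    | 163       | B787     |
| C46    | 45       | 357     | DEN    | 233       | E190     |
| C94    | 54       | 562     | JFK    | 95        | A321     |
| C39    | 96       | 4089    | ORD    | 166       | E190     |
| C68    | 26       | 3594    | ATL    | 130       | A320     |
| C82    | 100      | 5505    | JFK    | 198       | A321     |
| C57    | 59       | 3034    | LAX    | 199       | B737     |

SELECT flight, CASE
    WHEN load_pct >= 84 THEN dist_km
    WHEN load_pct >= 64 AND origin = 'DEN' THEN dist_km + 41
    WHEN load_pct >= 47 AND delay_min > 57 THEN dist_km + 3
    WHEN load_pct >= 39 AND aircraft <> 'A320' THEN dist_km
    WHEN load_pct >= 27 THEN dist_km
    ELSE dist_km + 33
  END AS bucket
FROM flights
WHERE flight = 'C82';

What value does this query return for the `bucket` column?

flight = C82: load_pct=100, dist_km=5505, origin=JFK, delay_min=198, aircraft=A321.
load_pct >= 84 → true → 5505

5505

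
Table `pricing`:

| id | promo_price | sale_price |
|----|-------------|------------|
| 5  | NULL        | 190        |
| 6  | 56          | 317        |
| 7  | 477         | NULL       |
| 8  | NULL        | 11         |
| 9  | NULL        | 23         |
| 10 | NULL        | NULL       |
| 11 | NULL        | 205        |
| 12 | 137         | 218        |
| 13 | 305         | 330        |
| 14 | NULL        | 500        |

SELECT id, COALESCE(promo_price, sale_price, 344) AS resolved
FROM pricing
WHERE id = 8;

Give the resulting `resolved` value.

11

id = 8: promo_price=NULL, sale_price=11.
promo_price=NULL, sale_price=11 → 11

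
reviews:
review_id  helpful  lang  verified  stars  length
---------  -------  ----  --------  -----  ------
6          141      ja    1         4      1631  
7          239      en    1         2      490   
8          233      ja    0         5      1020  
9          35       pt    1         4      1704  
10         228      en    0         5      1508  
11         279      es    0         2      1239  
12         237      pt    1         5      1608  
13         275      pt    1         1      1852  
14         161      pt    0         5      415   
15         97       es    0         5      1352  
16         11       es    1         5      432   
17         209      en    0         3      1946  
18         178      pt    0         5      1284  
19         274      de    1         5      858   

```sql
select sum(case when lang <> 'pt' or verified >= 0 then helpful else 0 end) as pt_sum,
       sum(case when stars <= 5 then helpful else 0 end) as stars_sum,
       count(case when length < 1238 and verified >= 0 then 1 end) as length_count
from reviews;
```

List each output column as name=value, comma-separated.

pt_sum=2597, stars_sum=2597, length_count=5

[pt_sum: lang <> 'pt' or verified >= 0]
review_id=6: ✓ → 141
review_id=7: ✓ → 239
review_id=8: ✓ → 233
review_id=9: ✓ → 35
review_id=10: ✓ → 228
review_id=11: ✓ → 279
review_id=12: ✓ → 237
review_id=13: ✓ → 275
review_id=14: ✓ → 161
review_id=15: ✓ → 97
review_id=16: ✓ → 11
review_id=17: ✓ → 209
review_id=18: ✓ → 178
review_id=19: ✓ → 274
pt_sum = 141 + 239 + 233 + 35 + 228 + 279 + 237 + 275 + 161 + 97 + 11 + 209 + 178 + 274 = 2597
—
[stars_sum: stars <= 5]
review_id=6: ✓ → 141
review_id=7: ✓ → 239
review_id=8: ✓ → 233
review_id=9: ✓ → 35
review_id=10: ✓ → 228
review_id=11: ✓ → 279
review_id=12: ✓ → 237
review_id=13: ✓ → 275
review_id=14: ✓ → 161
review_id=15: ✓ → 97
review_id=16: ✓ → 11
review_id=17: ✓ → 209
review_id=18: ✓ → 178
review_id=19: ✓ → 274
stars_sum = 141 + 239 + 233 + 35 + 228 + 279 + 237 + 275 + 161 + 97 + 11 + 209 + 178 + 274 = 2597
—
[length_count: length < 1238 and verified >= 0]
review_id=6: ✗
review_id=7: ✓ → 1
review_id=8: ✓ → 1
review_id=9: ✗
review_id=10: ✗
review_id=11: ✗
review_id=12: ✗
review_id=13: ✗
review_id=14: ✓ → 1
review_id=15: ✗
review_id=16: ✓ → 1
review_id=17: ✗
review_id=18: ✗
review_id=19: ✓ → 1
length_count = COUNT(1, 1, 1, 1, 1) = 5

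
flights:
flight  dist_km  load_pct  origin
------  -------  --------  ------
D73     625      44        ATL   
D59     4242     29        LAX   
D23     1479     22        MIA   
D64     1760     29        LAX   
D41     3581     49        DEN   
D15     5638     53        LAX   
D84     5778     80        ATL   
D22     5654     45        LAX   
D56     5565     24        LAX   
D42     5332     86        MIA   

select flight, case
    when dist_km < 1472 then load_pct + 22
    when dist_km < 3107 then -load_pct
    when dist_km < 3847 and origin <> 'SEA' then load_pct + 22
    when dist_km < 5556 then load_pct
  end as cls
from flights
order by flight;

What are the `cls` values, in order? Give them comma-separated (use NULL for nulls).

NULL, NULL, -22, 71, 86, NULL, 29, -29, 66, NULL

flight=D15: (no match → NULL) → NULL
flight=D22: (no match → NULL) → NULL
flight=D23: dist_km < 3107 → -22
flight=D41: dist_km < 3847 and origin <> 'SEA' → 71
flight=D42: dist_km < 5556 → 86
flight=D56: (no match → NULL) → NULL
flight=D59: dist_km < 5556 → 29
flight=D64: dist_km < 3107 → -29
flight=D73: dist_km < 1472 → 66
flight=D84: (no match → NULL) → NULL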